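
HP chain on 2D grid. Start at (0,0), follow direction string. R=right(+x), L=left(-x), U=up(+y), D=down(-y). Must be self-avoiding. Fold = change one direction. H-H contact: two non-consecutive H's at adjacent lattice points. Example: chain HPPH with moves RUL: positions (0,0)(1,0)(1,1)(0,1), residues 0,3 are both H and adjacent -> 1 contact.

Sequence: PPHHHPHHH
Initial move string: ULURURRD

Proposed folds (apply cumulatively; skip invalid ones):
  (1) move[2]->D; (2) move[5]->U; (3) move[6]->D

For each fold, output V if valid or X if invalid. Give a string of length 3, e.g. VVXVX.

Initial: ULURURRD -> [(0, 0), (0, 1), (-1, 1), (-1, 2), (0, 2), (0, 3), (1, 3), (2, 3), (2, 2)]
Fold 1: move[2]->D => ULDRURRD INVALID (collision), skipped
Fold 2: move[5]->U => ULURUURD VALID
Fold 3: move[6]->D => ULURUUDD INVALID (collision), skipped

Answer: XVX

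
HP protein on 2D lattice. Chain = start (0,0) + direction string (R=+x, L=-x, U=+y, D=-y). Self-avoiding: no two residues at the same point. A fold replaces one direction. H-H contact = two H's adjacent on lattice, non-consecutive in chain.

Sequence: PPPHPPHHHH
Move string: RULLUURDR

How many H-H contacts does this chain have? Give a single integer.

Answer: 1

Derivation:
Positions: [(0, 0), (1, 0), (1, 1), (0, 1), (-1, 1), (-1, 2), (-1, 3), (0, 3), (0, 2), (1, 2)]
H-H contact: residue 3 @(0,1) - residue 8 @(0, 2)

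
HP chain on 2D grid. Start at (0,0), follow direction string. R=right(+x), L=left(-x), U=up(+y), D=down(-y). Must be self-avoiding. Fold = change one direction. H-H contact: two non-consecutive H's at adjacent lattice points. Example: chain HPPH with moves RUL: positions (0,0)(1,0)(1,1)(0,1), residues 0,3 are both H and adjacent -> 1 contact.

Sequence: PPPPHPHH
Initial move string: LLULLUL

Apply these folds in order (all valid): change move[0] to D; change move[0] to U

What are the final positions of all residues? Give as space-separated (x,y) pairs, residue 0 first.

Answer: (0,0) (0,1) (-1,1) (-1,2) (-2,2) (-3,2) (-3,3) (-4,3)

Derivation:
Initial moves: LLULLUL
Fold: move[0]->D => DLULLUL (positions: [(0, 0), (0, -1), (-1, -1), (-1, 0), (-2, 0), (-3, 0), (-3, 1), (-4, 1)])
Fold: move[0]->U => ULULLUL (positions: [(0, 0), (0, 1), (-1, 1), (-1, 2), (-2, 2), (-3, 2), (-3, 3), (-4, 3)])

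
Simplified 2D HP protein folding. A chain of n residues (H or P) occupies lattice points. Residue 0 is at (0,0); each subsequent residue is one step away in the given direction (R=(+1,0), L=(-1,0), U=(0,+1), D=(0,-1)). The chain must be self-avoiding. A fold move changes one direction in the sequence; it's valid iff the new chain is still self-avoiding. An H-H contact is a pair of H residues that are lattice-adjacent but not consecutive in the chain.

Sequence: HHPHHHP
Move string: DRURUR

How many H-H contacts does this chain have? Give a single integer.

Positions: [(0, 0), (0, -1), (1, -1), (1, 0), (2, 0), (2, 1), (3, 1)]
H-H contact: residue 0 @(0,0) - residue 3 @(1, 0)

Answer: 1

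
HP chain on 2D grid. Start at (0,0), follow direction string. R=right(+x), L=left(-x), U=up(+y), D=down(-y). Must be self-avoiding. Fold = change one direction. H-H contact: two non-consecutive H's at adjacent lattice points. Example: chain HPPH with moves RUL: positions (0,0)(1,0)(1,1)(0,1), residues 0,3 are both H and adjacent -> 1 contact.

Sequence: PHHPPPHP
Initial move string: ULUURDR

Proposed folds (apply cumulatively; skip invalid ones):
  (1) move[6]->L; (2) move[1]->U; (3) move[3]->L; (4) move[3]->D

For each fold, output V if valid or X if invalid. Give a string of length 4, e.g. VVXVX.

Initial: ULUURDR -> [(0, 0), (0, 1), (-1, 1), (-1, 2), (-1, 3), (0, 3), (0, 2), (1, 2)]
Fold 1: move[6]->L => ULUURDL INVALID (collision), skipped
Fold 2: move[1]->U => UUUURDR VALID
Fold 3: move[3]->L => UUULRDR INVALID (collision), skipped
Fold 4: move[3]->D => UUUDRDR INVALID (collision), skipped

Answer: XVXX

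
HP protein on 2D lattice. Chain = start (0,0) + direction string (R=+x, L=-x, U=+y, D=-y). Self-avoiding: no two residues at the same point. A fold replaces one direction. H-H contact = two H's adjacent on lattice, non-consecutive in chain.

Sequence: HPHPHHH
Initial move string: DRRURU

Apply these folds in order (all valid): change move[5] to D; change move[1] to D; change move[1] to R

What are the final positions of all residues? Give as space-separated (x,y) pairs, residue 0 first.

Answer: (0,0) (0,-1) (1,-1) (2,-1) (2,0) (3,0) (3,-1)

Derivation:
Initial moves: DRRURU
Fold: move[5]->D => DRRURD (positions: [(0, 0), (0, -1), (1, -1), (2, -1), (2, 0), (3, 0), (3, -1)])
Fold: move[1]->D => DDRURD (positions: [(0, 0), (0, -1), (0, -2), (1, -2), (1, -1), (2, -1), (2, -2)])
Fold: move[1]->R => DRRURD (positions: [(0, 0), (0, -1), (1, -1), (2, -1), (2, 0), (3, 0), (3, -1)])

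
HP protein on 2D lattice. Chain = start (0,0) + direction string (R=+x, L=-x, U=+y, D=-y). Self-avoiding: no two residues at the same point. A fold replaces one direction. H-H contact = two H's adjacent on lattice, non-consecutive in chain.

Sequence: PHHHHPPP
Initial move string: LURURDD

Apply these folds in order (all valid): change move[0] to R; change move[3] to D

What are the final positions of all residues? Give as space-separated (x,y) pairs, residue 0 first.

Initial moves: LURURDD
Fold: move[0]->R => RURURDD (positions: [(0, 0), (1, 0), (1, 1), (2, 1), (2, 2), (3, 2), (3, 1), (3, 0)])
Fold: move[3]->D => RURDRDD (positions: [(0, 0), (1, 0), (1, 1), (2, 1), (2, 0), (3, 0), (3, -1), (3, -2)])

Answer: (0,0) (1,0) (1,1) (2,1) (2,0) (3,0) (3,-1) (3,-2)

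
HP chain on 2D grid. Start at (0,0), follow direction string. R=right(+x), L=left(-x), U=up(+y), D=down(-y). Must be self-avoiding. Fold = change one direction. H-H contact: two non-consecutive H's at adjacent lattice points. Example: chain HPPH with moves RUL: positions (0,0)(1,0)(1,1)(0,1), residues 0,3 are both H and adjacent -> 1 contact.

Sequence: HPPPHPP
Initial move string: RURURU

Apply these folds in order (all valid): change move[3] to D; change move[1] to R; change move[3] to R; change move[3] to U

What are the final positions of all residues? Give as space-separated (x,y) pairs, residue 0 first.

Answer: (0,0) (1,0) (2,0) (3,0) (3,1) (4,1) (4,2)

Derivation:
Initial moves: RURURU
Fold: move[3]->D => RURDRU (positions: [(0, 0), (1, 0), (1, 1), (2, 1), (2, 0), (3, 0), (3, 1)])
Fold: move[1]->R => RRRDRU (positions: [(0, 0), (1, 0), (2, 0), (3, 0), (3, -1), (4, -1), (4, 0)])
Fold: move[3]->R => RRRRRU (positions: [(0, 0), (1, 0), (2, 0), (3, 0), (4, 0), (5, 0), (5, 1)])
Fold: move[3]->U => RRRURU (positions: [(0, 0), (1, 0), (2, 0), (3, 0), (3, 1), (4, 1), (4, 2)])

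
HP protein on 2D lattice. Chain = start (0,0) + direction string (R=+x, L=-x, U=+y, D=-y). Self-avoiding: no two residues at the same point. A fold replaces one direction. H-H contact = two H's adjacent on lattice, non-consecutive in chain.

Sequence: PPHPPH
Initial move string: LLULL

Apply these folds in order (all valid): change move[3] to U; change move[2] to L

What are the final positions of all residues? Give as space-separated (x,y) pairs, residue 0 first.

Answer: (0,0) (-1,0) (-2,0) (-3,0) (-3,1) (-4,1)

Derivation:
Initial moves: LLULL
Fold: move[3]->U => LLUUL (positions: [(0, 0), (-1, 0), (-2, 0), (-2, 1), (-2, 2), (-3, 2)])
Fold: move[2]->L => LLLUL (positions: [(0, 0), (-1, 0), (-2, 0), (-3, 0), (-3, 1), (-4, 1)])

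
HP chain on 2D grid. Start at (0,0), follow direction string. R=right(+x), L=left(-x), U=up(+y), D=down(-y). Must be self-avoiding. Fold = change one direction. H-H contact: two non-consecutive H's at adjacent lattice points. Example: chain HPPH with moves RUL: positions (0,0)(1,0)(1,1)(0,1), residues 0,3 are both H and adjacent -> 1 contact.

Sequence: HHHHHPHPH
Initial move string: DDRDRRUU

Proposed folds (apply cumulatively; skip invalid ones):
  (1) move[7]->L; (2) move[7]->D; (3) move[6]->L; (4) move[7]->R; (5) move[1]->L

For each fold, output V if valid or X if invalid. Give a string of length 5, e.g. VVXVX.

Answer: VXXVX

Derivation:
Initial: DDRDRRUU -> [(0, 0), (0, -1), (0, -2), (1, -2), (1, -3), (2, -3), (3, -3), (3, -2), (3, -1)]
Fold 1: move[7]->L => DDRDRRUL VALID
Fold 2: move[7]->D => DDRDRRUD INVALID (collision), skipped
Fold 3: move[6]->L => DDRDRRLL INVALID (collision), skipped
Fold 4: move[7]->R => DDRDRRUR VALID
Fold 5: move[1]->L => DLRDRRUR INVALID (collision), skipped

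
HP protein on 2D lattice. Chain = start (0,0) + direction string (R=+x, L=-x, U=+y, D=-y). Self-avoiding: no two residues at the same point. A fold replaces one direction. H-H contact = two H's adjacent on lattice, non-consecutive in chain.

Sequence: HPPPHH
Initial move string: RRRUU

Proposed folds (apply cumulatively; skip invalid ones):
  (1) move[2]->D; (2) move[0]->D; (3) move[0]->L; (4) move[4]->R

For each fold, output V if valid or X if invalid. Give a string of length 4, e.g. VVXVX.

Answer: XVXV

Derivation:
Initial: RRRUU -> [(0, 0), (1, 0), (2, 0), (3, 0), (3, 1), (3, 2)]
Fold 1: move[2]->D => RRDUU INVALID (collision), skipped
Fold 2: move[0]->D => DRRUU VALID
Fold 3: move[0]->L => LRRUU INVALID (collision), skipped
Fold 4: move[4]->R => DRRUR VALID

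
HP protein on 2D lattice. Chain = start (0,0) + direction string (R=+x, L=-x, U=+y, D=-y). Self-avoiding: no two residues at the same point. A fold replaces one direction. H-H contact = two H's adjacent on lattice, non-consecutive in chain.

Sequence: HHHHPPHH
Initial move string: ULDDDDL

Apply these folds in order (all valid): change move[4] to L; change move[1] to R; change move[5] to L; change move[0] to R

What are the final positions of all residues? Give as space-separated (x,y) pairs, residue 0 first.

Initial moves: ULDDDDL
Fold: move[4]->L => ULDDLDL (positions: [(0, 0), (0, 1), (-1, 1), (-1, 0), (-1, -1), (-2, -1), (-2, -2), (-3, -2)])
Fold: move[1]->R => URDDLDL (positions: [(0, 0), (0, 1), (1, 1), (1, 0), (1, -1), (0, -1), (0, -2), (-1, -2)])
Fold: move[5]->L => URDDLLL (positions: [(0, 0), (0, 1), (1, 1), (1, 0), (1, -1), (0, -1), (-1, -1), (-2, -1)])
Fold: move[0]->R => RRDDLLL (positions: [(0, 0), (1, 0), (2, 0), (2, -1), (2, -2), (1, -2), (0, -2), (-1, -2)])

Answer: (0,0) (1,0) (2,0) (2,-1) (2,-2) (1,-2) (0,-2) (-1,-2)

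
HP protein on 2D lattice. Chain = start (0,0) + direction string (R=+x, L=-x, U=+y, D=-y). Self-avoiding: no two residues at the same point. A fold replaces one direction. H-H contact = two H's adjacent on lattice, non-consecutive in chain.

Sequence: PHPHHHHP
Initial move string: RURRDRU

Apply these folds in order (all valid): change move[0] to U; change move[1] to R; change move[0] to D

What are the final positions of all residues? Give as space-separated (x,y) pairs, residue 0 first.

Initial moves: RURRDRU
Fold: move[0]->U => UURRDRU (positions: [(0, 0), (0, 1), (0, 2), (1, 2), (2, 2), (2, 1), (3, 1), (3, 2)])
Fold: move[1]->R => URRRDRU (positions: [(0, 0), (0, 1), (1, 1), (2, 1), (3, 1), (3, 0), (4, 0), (4, 1)])
Fold: move[0]->D => DRRRDRU (positions: [(0, 0), (0, -1), (1, -1), (2, -1), (3, -1), (3, -2), (4, -2), (4, -1)])

Answer: (0,0) (0,-1) (1,-1) (2,-1) (3,-1) (3,-2) (4,-2) (4,-1)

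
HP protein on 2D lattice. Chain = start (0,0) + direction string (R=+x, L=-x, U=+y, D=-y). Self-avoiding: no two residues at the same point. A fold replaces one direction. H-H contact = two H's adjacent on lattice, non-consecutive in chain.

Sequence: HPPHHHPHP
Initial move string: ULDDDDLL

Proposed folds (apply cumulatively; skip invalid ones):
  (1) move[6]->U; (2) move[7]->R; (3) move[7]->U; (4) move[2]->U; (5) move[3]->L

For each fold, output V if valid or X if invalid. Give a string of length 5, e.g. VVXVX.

Initial: ULDDDDLL -> [(0, 0), (0, 1), (-1, 1), (-1, 0), (-1, -1), (-1, -2), (-1, -3), (-2, -3), (-3, -3)]
Fold 1: move[6]->U => ULDDDDUL INVALID (collision), skipped
Fold 2: move[7]->R => ULDDDDLR INVALID (collision), skipped
Fold 3: move[7]->U => ULDDDDLU VALID
Fold 4: move[2]->U => ULUDDDLU INVALID (collision), skipped
Fold 5: move[3]->L => ULDLDDLU VALID

Answer: XXVXV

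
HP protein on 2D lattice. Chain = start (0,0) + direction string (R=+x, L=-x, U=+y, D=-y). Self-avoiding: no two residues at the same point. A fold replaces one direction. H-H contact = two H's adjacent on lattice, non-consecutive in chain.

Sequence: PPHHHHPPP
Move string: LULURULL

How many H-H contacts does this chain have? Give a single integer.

Positions: [(0, 0), (-1, 0), (-1, 1), (-2, 1), (-2, 2), (-1, 2), (-1, 3), (-2, 3), (-3, 3)]
H-H contact: residue 2 @(-1,1) - residue 5 @(-1, 2)

Answer: 1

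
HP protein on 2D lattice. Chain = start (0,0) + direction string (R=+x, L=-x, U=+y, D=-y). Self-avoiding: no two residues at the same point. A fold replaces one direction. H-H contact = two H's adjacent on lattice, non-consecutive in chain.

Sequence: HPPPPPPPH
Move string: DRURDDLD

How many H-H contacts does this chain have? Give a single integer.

Positions: [(0, 0), (0, -1), (1, -1), (1, 0), (2, 0), (2, -1), (2, -2), (1, -2), (1, -3)]
No H-H contacts found.

Answer: 0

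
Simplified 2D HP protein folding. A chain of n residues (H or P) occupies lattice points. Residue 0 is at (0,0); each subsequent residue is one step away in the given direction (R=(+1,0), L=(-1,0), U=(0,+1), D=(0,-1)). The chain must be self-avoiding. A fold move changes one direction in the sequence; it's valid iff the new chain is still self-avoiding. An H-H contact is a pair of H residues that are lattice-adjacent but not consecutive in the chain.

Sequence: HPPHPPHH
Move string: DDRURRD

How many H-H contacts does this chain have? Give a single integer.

Answer: 0

Derivation:
Positions: [(0, 0), (0, -1), (0, -2), (1, -2), (1, -1), (2, -1), (3, -1), (3, -2)]
No H-H contacts found.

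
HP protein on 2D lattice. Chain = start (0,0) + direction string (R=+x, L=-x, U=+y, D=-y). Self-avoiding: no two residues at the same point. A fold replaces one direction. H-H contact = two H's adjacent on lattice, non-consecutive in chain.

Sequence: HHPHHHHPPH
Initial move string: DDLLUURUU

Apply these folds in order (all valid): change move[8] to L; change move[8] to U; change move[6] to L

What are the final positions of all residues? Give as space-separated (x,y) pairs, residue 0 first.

Answer: (0,0) (0,-1) (0,-2) (-1,-2) (-2,-2) (-2,-1) (-2,0) (-3,0) (-3,1) (-3,2)

Derivation:
Initial moves: DDLLUURUU
Fold: move[8]->L => DDLLUURUL (positions: [(0, 0), (0, -1), (0, -2), (-1, -2), (-2, -2), (-2, -1), (-2, 0), (-1, 0), (-1, 1), (-2, 1)])
Fold: move[8]->U => DDLLUURUU (positions: [(0, 0), (0, -1), (0, -2), (-1, -2), (-2, -2), (-2, -1), (-2, 0), (-1, 0), (-1, 1), (-1, 2)])
Fold: move[6]->L => DDLLUULUU (positions: [(0, 0), (0, -1), (0, -2), (-1, -2), (-2, -2), (-2, -1), (-2, 0), (-3, 0), (-3, 1), (-3, 2)])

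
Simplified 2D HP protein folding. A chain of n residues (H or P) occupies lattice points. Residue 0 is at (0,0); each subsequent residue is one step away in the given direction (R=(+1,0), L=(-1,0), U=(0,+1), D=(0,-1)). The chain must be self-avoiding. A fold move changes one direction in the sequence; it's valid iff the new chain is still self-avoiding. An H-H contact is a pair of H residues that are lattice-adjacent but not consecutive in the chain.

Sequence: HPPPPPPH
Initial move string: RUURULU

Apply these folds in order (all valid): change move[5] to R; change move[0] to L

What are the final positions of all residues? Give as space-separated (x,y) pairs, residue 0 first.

Initial moves: RUURULU
Fold: move[5]->R => RUURURU (positions: [(0, 0), (1, 0), (1, 1), (1, 2), (2, 2), (2, 3), (3, 3), (3, 4)])
Fold: move[0]->L => LUURURU (positions: [(0, 0), (-1, 0), (-1, 1), (-1, 2), (0, 2), (0, 3), (1, 3), (1, 4)])

Answer: (0,0) (-1,0) (-1,1) (-1,2) (0,2) (0,3) (1,3) (1,4)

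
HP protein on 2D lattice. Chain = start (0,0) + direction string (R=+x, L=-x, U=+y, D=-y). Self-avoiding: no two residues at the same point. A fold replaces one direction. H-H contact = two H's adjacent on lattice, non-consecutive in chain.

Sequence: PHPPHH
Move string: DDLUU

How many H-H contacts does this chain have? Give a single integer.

Answer: 1

Derivation:
Positions: [(0, 0), (0, -1), (0, -2), (-1, -2), (-1, -1), (-1, 0)]
H-H contact: residue 1 @(0,-1) - residue 4 @(-1, -1)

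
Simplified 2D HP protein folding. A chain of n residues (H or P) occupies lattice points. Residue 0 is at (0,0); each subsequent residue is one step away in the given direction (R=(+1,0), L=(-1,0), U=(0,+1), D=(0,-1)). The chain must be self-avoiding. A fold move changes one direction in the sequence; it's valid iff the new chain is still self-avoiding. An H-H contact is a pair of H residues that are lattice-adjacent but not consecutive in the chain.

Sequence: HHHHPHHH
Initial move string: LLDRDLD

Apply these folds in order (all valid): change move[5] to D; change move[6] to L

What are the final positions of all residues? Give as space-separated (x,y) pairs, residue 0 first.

Initial moves: LLDRDLD
Fold: move[5]->D => LLDRDDD (positions: [(0, 0), (-1, 0), (-2, 0), (-2, -1), (-1, -1), (-1, -2), (-1, -3), (-1, -4)])
Fold: move[6]->L => LLDRDDL (positions: [(0, 0), (-1, 0), (-2, 0), (-2, -1), (-1, -1), (-1, -2), (-1, -3), (-2, -3)])

Answer: (0,0) (-1,0) (-2,0) (-2,-1) (-1,-1) (-1,-2) (-1,-3) (-2,-3)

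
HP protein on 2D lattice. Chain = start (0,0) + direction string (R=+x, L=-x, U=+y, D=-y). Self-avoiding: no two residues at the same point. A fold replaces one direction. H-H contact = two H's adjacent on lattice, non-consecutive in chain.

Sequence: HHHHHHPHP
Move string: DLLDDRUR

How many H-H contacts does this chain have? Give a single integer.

Positions: [(0, 0), (0, -1), (-1, -1), (-2, -1), (-2, -2), (-2, -3), (-1, -3), (-1, -2), (0, -2)]
H-H contact: residue 2 @(-1,-1) - residue 7 @(-1, -2)
H-H contact: residue 4 @(-2,-2) - residue 7 @(-1, -2)

Answer: 2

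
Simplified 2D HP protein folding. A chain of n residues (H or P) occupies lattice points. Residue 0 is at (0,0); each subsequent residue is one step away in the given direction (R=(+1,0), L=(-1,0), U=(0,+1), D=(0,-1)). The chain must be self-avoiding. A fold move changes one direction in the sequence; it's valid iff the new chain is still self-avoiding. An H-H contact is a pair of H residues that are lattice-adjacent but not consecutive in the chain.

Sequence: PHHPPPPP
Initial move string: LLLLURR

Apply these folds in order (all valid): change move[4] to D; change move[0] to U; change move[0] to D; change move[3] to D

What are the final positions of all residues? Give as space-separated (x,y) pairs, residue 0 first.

Initial moves: LLLLURR
Fold: move[4]->D => LLLLDRR (positions: [(0, 0), (-1, 0), (-2, 0), (-3, 0), (-4, 0), (-4, -1), (-3, -1), (-2, -1)])
Fold: move[0]->U => ULLLDRR (positions: [(0, 0), (0, 1), (-1, 1), (-2, 1), (-3, 1), (-3, 0), (-2, 0), (-1, 0)])
Fold: move[0]->D => DLLLDRR (positions: [(0, 0), (0, -1), (-1, -1), (-2, -1), (-3, -1), (-3, -2), (-2, -2), (-1, -2)])
Fold: move[3]->D => DLLDDRR (positions: [(0, 0), (0, -1), (-1, -1), (-2, -1), (-2, -2), (-2, -3), (-1, -3), (0, -3)])

Answer: (0,0) (0,-1) (-1,-1) (-2,-1) (-2,-2) (-2,-3) (-1,-3) (0,-3)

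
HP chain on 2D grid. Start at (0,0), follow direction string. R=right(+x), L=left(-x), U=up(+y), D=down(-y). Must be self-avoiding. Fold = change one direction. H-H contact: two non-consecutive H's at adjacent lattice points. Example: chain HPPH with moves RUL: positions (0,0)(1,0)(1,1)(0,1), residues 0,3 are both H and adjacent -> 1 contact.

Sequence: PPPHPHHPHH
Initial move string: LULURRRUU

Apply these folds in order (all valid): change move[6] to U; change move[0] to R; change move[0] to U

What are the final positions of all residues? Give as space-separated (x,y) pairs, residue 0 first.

Answer: (0,0) (0,1) (0,2) (-1,2) (-1,3) (0,3) (1,3) (1,4) (1,5) (1,6)

Derivation:
Initial moves: LULURRRUU
Fold: move[6]->U => LULURRUUU (positions: [(0, 0), (-1, 0), (-1, 1), (-2, 1), (-2, 2), (-1, 2), (0, 2), (0, 3), (0, 4), (0, 5)])
Fold: move[0]->R => RULURRUUU (positions: [(0, 0), (1, 0), (1, 1), (0, 1), (0, 2), (1, 2), (2, 2), (2, 3), (2, 4), (2, 5)])
Fold: move[0]->U => UULURRUUU (positions: [(0, 0), (0, 1), (0, 2), (-1, 2), (-1, 3), (0, 3), (1, 3), (1, 4), (1, 5), (1, 6)])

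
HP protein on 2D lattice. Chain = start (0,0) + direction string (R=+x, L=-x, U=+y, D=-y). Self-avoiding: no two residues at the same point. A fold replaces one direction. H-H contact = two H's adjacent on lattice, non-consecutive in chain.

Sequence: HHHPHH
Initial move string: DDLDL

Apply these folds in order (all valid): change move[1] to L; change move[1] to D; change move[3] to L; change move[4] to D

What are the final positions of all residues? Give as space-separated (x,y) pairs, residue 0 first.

Answer: (0,0) (0,-1) (0,-2) (-1,-2) (-2,-2) (-2,-3)

Derivation:
Initial moves: DDLDL
Fold: move[1]->L => DLLDL (positions: [(0, 0), (0, -1), (-1, -1), (-2, -1), (-2, -2), (-3, -2)])
Fold: move[1]->D => DDLDL (positions: [(0, 0), (0, -1), (0, -2), (-1, -2), (-1, -3), (-2, -3)])
Fold: move[3]->L => DDLLL (positions: [(0, 0), (0, -1), (0, -2), (-1, -2), (-2, -2), (-3, -2)])
Fold: move[4]->D => DDLLD (positions: [(0, 0), (0, -1), (0, -2), (-1, -2), (-2, -2), (-2, -3)])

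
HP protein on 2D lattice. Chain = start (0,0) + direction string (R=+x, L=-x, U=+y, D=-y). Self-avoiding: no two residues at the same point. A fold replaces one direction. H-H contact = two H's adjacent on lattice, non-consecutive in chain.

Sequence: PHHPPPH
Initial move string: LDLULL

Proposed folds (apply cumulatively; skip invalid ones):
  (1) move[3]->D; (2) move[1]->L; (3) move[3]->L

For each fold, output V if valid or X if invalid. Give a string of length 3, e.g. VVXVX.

Initial: LDLULL -> [(0, 0), (-1, 0), (-1, -1), (-2, -1), (-2, 0), (-3, 0), (-4, 0)]
Fold 1: move[3]->D => LDLDLL VALID
Fold 2: move[1]->L => LLLDLL VALID
Fold 3: move[3]->L => LLLLLL VALID

Answer: VVV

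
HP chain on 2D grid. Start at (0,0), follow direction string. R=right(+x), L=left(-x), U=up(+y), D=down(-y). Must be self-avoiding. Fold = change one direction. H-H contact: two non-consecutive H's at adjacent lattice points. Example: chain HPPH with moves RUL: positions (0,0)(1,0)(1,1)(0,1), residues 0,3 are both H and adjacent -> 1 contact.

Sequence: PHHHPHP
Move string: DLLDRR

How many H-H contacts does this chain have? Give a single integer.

Positions: [(0, 0), (0, -1), (-1, -1), (-2, -1), (-2, -2), (-1, -2), (0, -2)]
H-H contact: residue 2 @(-1,-1) - residue 5 @(-1, -2)

Answer: 1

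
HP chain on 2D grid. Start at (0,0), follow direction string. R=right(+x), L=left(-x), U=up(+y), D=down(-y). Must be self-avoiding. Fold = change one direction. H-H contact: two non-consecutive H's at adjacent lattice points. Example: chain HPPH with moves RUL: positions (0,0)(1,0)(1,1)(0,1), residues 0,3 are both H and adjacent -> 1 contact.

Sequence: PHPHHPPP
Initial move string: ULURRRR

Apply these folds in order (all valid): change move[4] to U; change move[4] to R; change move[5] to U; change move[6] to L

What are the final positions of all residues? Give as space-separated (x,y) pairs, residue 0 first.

Answer: (0,0) (0,1) (-1,1) (-1,2) (0,2) (1,2) (1,3) (0,3)

Derivation:
Initial moves: ULURRRR
Fold: move[4]->U => ULURURR (positions: [(0, 0), (0, 1), (-1, 1), (-1, 2), (0, 2), (0, 3), (1, 3), (2, 3)])
Fold: move[4]->R => ULURRRR (positions: [(0, 0), (0, 1), (-1, 1), (-1, 2), (0, 2), (1, 2), (2, 2), (3, 2)])
Fold: move[5]->U => ULURRUR (positions: [(0, 0), (0, 1), (-1, 1), (-1, 2), (0, 2), (1, 2), (1, 3), (2, 3)])
Fold: move[6]->L => ULURRUL (positions: [(0, 0), (0, 1), (-1, 1), (-1, 2), (0, 2), (1, 2), (1, 3), (0, 3)])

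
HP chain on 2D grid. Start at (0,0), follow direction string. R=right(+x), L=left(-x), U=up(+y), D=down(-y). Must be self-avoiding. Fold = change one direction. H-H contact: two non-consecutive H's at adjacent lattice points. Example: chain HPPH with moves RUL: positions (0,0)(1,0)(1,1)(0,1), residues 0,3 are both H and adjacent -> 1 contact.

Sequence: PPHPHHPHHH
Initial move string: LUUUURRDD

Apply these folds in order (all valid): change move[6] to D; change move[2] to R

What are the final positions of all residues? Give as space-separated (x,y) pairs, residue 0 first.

Answer: (0,0) (-1,0) (-1,1) (0,1) (0,2) (0,3) (1,3) (1,2) (1,1) (1,0)

Derivation:
Initial moves: LUUUURRDD
Fold: move[6]->D => LUUUURDDD (positions: [(0, 0), (-1, 0), (-1, 1), (-1, 2), (-1, 3), (-1, 4), (0, 4), (0, 3), (0, 2), (0, 1)])
Fold: move[2]->R => LURUURDDD (positions: [(0, 0), (-1, 0), (-1, 1), (0, 1), (0, 2), (0, 3), (1, 3), (1, 2), (1, 1), (1, 0)])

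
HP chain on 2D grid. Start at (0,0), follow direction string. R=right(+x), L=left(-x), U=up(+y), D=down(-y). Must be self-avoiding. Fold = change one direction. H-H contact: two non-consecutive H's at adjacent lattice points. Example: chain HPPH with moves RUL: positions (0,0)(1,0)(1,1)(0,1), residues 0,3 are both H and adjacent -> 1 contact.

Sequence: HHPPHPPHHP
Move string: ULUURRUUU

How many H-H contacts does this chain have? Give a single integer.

Answer: 0

Derivation:
Positions: [(0, 0), (0, 1), (-1, 1), (-1, 2), (-1, 3), (0, 3), (1, 3), (1, 4), (1, 5), (1, 6)]
No H-H contacts found.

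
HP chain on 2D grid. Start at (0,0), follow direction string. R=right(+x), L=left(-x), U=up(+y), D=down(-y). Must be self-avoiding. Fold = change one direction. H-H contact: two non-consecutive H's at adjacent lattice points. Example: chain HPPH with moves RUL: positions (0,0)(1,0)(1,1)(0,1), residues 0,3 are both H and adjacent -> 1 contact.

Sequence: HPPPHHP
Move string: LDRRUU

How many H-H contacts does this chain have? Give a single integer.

Answer: 1

Derivation:
Positions: [(0, 0), (-1, 0), (-1, -1), (0, -1), (1, -1), (1, 0), (1, 1)]
H-H contact: residue 0 @(0,0) - residue 5 @(1, 0)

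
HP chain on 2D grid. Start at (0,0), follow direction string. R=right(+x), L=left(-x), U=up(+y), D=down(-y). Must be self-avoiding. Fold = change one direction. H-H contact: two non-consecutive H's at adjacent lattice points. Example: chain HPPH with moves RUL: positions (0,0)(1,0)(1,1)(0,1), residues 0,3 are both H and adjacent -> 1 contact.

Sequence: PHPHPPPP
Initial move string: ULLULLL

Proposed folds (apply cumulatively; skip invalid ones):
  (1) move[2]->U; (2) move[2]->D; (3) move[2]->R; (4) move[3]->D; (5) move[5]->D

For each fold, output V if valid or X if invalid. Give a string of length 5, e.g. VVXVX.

Answer: VXXXV

Derivation:
Initial: ULLULLL -> [(0, 0), (0, 1), (-1, 1), (-2, 1), (-2, 2), (-3, 2), (-4, 2), (-5, 2)]
Fold 1: move[2]->U => ULUULLL VALID
Fold 2: move[2]->D => ULDULLL INVALID (collision), skipped
Fold 3: move[2]->R => ULRULLL INVALID (collision), skipped
Fold 4: move[3]->D => ULUDLLL INVALID (collision), skipped
Fold 5: move[5]->D => ULUULDL VALID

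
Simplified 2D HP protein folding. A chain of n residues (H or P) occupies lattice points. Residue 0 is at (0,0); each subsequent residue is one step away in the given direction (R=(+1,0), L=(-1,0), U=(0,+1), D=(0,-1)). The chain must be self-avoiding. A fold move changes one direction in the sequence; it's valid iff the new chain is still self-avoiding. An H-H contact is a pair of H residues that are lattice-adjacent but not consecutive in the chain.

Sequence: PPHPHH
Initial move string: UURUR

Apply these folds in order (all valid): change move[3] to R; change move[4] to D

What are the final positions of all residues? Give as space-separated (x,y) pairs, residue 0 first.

Initial moves: UURUR
Fold: move[3]->R => UURRR (positions: [(0, 0), (0, 1), (0, 2), (1, 2), (2, 2), (3, 2)])
Fold: move[4]->D => UURRD (positions: [(0, 0), (0, 1), (0, 2), (1, 2), (2, 2), (2, 1)])

Answer: (0,0) (0,1) (0,2) (1,2) (2,2) (2,1)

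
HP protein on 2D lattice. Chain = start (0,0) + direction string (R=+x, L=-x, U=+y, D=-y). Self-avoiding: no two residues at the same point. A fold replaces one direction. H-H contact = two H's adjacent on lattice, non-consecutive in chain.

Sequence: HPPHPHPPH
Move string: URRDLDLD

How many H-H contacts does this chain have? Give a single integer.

Positions: [(0, 0), (0, 1), (1, 1), (2, 1), (2, 0), (1, 0), (1, -1), (0, -1), (0, -2)]
H-H contact: residue 0 @(0,0) - residue 5 @(1, 0)

Answer: 1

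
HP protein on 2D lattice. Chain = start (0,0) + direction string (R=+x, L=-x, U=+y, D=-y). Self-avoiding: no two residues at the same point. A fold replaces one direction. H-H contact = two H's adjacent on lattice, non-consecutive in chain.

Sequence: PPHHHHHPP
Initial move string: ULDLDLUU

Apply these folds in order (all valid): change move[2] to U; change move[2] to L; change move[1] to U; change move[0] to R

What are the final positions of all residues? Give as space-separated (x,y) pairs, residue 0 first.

Answer: (0,0) (1,0) (1,1) (0,1) (-1,1) (-1,0) (-2,0) (-2,1) (-2,2)

Derivation:
Initial moves: ULDLDLUU
Fold: move[2]->U => ULULDLUU (positions: [(0, 0), (0, 1), (-1, 1), (-1, 2), (-2, 2), (-2, 1), (-3, 1), (-3, 2), (-3, 3)])
Fold: move[2]->L => ULLLDLUU (positions: [(0, 0), (0, 1), (-1, 1), (-2, 1), (-3, 1), (-3, 0), (-4, 0), (-4, 1), (-4, 2)])
Fold: move[1]->U => UULLDLUU (positions: [(0, 0), (0, 1), (0, 2), (-1, 2), (-2, 2), (-2, 1), (-3, 1), (-3, 2), (-3, 3)])
Fold: move[0]->R => RULLDLUU (positions: [(0, 0), (1, 0), (1, 1), (0, 1), (-1, 1), (-1, 0), (-2, 0), (-2, 1), (-2, 2)])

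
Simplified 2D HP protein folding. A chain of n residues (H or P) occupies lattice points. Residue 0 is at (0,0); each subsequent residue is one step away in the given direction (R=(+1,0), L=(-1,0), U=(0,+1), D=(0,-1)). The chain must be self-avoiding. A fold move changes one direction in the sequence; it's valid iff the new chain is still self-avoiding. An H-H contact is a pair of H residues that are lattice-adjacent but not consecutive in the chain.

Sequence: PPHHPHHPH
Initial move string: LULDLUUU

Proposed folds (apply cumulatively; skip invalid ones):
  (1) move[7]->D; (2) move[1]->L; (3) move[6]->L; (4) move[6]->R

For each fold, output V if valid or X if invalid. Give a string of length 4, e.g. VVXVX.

Answer: XVVX

Derivation:
Initial: LULDLUUU -> [(0, 0), (-1, 0), (-1, 1), (-2, 1), (-2, 0), (-3, 0), (-3, 1), (-3, 2), (-3, 3)]
Fold 1: move[7]->D => LULDLUUD INVALID (collision), skipped
Fold 2: move[1]->L => LLLDLUUU VALID
Fold 3: move[6]->L => LLLDLULU VALID
Fold 4: move[6]->R => LLLDLURU INVALID (collision), skipped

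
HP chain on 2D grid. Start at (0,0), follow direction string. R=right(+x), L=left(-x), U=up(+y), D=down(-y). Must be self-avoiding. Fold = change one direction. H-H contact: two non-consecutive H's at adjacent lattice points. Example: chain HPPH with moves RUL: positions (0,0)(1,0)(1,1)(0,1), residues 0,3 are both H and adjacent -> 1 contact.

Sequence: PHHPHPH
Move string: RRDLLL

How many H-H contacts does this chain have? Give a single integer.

Answer: 1

Derivation:
Positions: [(0, 0), (1, 0), (2, 0), (2, -1), (1, -1), (0, -1), (-1, -1)]
H-H contact: residue 1 @(1,0) - residue 4 @(1, -1)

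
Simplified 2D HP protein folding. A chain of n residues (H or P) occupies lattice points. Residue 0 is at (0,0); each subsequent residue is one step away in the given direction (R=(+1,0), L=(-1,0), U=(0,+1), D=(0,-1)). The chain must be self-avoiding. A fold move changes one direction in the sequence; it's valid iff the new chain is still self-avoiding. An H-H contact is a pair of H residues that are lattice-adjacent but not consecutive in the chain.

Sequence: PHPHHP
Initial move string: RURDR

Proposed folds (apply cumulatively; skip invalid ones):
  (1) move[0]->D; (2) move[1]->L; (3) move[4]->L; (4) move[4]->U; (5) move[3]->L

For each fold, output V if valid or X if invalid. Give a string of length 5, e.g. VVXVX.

Initial: RURDR -> [(0, 0), (1, 0), (1, 1), (2, 1), (2, 0), (3, 0)]
Fold 1: move[0]->D => DURDR INVALID (collision), skipped
Fold 2: move[1]->L => RLRDR INVALID (collision), skipped
Fold 3: move[4]->L => RURDL INVALID (collision), skipped
Fold 4: move[4]->U => RURDU INVALID (collision), skipped
Fold 5: move[3]->L => RURLR INVALID (collision), skipped

Answer: XXXXX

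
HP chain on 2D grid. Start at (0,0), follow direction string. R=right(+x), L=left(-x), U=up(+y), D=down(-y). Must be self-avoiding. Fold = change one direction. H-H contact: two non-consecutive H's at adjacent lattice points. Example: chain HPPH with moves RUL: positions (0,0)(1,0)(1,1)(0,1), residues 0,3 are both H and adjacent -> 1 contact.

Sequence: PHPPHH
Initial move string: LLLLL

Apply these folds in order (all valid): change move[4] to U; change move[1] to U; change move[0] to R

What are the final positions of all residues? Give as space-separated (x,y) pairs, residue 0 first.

Initial moves: LLLLL
Fold: move[4]->U => LLLLU (positions: [(0, 0), (-1, 0), (-2, 0), (-3, 0), (-4, 0), (-4, 1)])
Fold: move[1]->U => LULLU (positions: [(0, 0), (-1, 0), (-1, 1), (-2, 1), (-3, 1), (-3, 2)])
Fold: move[0]->R => RULLU (positions: [(0, 0), (1, 0), (1, 1), (0, 1), (-1, 1), (-1, 2)])

Answer: (0,0) (1,0) (1,1) (0,1) (-1,1) (-1,2)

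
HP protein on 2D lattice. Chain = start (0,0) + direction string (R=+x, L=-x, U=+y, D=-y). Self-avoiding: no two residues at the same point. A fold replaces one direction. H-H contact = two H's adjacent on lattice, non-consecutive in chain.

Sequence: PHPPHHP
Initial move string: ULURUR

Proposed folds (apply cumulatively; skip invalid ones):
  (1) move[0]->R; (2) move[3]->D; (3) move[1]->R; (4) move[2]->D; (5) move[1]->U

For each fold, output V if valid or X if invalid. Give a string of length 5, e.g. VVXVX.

Answer: XXVVX

Derivation:
Initial: ULURUR -> [(0, 0), (0, 1), (-1, 1), (-1, 2), (0, 2), (0, 3), (1, 3)]
Fold 1: move[0]->R => RLURUR INVALID (collision), skipped
Fold 2: move[3]->D => ULUDUR INVALID (collision), skipped
Fold 3: move[1]->R => URURUR VALID
Fold 4: move[2]->D => URDRUR VALID
Fold 5: move[1]->U => UUDRUR INVALID (collision), skipped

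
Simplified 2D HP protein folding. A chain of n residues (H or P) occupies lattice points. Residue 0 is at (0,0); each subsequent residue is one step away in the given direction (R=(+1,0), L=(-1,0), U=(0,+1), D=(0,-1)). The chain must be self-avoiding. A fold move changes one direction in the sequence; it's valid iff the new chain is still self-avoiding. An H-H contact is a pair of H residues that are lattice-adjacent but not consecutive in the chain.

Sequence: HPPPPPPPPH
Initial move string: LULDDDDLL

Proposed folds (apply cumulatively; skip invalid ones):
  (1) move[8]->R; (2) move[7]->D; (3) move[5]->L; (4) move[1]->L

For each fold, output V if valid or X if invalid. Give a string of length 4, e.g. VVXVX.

Answer: XVVV

Derivation:
Initial: LULDDDDLL -> [(0, 0), (-1, 0), (-1, 1), (-2, 1), (-2, 0), (-2, -1), (-2, -2), (-2, -3), (-3, -3), (-4, -3)]
Fold 1: move[8]->R => LULDDDDLR INVALID (collision), skipped
Fold 2: move[7]->D => LULDDDDDL VALID
Fold 3: move[5]->L => LULDDLDDL VALID
Fold 4: move[1]->L => LLLDDLDDL VALID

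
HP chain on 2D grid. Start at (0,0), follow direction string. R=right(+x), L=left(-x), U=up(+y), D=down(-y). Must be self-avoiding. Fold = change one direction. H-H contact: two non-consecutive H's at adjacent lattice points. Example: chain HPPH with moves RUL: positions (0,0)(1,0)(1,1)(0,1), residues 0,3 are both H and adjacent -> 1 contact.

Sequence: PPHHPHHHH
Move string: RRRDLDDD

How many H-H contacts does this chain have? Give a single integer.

Answer: 1

Derivation:
Positions: [(0, 0), (1, 0), (2, 0), (3, 0), (3, -1), (2, -1), (2, -2), (2, -3), (2, -4)]
H-H contact: residue 2 @(2,0) - residue 5 @(2, -1)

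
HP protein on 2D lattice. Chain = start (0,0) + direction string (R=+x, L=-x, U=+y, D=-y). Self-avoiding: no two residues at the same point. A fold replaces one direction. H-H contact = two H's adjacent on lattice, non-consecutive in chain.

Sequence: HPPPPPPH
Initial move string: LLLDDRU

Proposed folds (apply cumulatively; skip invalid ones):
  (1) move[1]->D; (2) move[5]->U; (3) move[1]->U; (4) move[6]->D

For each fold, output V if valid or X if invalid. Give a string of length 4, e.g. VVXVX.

Answer: VXXV

Derivation:
Initial: LLLDDRU -> [(0, 0), (-1, 0), (-2, 0), (-3, 0), (-3, -1), (-3, -2), (-2, -2), (-2, -1)]
Fold 1: move[1]->D => LDLDDRU VALID
Fold 2: move[5]->U => LDLDDUU INVALID (collision), skipped
Fold 3: move[1]->U => LULDDRU INVALID (collision), skipped
Fold 4: move[6]->D => LDLDDRD VALID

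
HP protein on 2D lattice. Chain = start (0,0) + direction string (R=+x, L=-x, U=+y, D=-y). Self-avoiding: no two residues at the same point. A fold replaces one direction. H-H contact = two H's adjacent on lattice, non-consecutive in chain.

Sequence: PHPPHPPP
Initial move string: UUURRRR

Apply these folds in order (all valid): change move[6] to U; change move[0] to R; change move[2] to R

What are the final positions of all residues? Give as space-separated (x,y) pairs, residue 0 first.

Initial moves: UUURRRR
Fold: move[6]->U => UUURRRU (positions: [(0, 0), (0, 1), (0, 2), (0, 3), (1, 3), (2, 3), (3, 3), (3, 4)])
Fold: move[0]->R => RUURRRU (positions: [(0, 0), (1, 0), (1, 1), (1, 2), (2, 2), (3, 2), (4, 2), (4, 3)])
Fold: move[2]->R => RURRRRU (positions: [(0, 0), (1, 0), (1, 1), (2, 1), (3, 1), (4, 1), (5, 1), (5, 2)])

Answer: (0,0) (1,0) (1,1) (2,1) (3,1) (4,1) (5,1) (5,2)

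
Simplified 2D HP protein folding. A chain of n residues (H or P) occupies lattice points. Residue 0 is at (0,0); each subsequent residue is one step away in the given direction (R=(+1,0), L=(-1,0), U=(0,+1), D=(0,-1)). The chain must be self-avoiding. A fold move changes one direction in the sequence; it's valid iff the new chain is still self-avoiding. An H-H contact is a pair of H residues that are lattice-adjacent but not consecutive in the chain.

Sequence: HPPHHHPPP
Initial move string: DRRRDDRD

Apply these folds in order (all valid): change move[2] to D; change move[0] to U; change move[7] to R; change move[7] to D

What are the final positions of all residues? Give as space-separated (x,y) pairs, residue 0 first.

Initial moves: DRRRDDRD
Fold: move[2]->D => DRDRDDRD (positions: [(0, 0), (0, -1), (1, -1), (1, -2), (2, -2), (2, -3), (2, -4), (3, -4), (3, -5)])
Fold: move[0]->U => URDRDDRD (positions: [(0, 0), (0, 1), (1, 1), (1, 0), (2, 0), (2, -1), (2, -2), (3, -2), (3, -3)])
Fold: move[7]->R => URDRDDRR (positions: [(0, 0), (0, 1), (1, 1), (1, 0), (2, 0), (2, -1), (2, -2), (3, -2), (4, -2)])
Fold: move[7]->D => URDRDDRD (positions: [(0, 0), (0, 1), (1, 1), (1, 0), (2, 0), (2, -1), (2, -2), (3, -2), (3, -3)])

Answer: (0,0) (0,1) (1,1) (1,0) (2,0) (2,-1) (2,-2) (3,-2) (3,-3)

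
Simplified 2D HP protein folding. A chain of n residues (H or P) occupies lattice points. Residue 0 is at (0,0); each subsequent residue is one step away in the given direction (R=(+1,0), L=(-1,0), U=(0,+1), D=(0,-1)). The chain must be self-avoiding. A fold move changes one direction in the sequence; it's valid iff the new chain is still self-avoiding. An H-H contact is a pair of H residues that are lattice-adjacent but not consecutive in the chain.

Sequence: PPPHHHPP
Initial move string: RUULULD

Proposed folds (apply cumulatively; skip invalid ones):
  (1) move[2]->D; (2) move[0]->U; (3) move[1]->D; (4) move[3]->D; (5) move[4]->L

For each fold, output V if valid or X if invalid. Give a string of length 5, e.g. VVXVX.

Answer: XVXXV

Derivation:
Initial: RUULULD -> [(0, 0), (1, 0), (1, 1), (1, 2), (0, 2), (0, 3), (-1, 3), (-1, 2)]
Fold 1: move[2]->D => RUDLULD INVALID (collision), skipped
Fold 2: move[0]->U => UUULULD VALID
Fold 3: move[1]->D => UDULULD INVALID (collision), skipped
Fold 4: move[3]->D => UUUDULD INVALID (collision), skipped
Fold 5: move[4]->L => UUULLLD VALID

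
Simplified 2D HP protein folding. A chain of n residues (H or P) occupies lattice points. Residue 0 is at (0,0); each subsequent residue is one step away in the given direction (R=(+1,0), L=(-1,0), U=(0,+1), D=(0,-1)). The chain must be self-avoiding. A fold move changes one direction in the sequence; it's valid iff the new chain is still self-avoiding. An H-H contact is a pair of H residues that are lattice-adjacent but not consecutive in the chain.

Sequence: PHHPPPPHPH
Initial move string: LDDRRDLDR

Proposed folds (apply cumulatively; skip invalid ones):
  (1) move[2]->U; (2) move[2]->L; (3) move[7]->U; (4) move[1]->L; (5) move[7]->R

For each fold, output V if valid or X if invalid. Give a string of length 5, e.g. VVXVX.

Initial: LDDRRDLDR -> [(0, 0), (-1, 0), (-1, -1), (-1, -2), (0, -2), (1, -2), (1, -3), (0, -3), (0, -4), (1, -4)]
Fold 1: move[2]->U => LDURRDLDR INVALID (collision), skipped
Fold 2: move[2]->L => LDLRRDLDR INVALID (collision), skipped
Fold 3: move[7]->U => LDDRRDLUR INVALID (collision), skipped
Fold 4: move[1]->L => LLDRRDLDR VALID
Fold 5: move[7]->R => LLDRRDLRR INVALID (collision), skipped

Answer: XXXVX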